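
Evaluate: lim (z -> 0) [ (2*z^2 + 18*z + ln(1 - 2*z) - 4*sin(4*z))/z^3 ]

40

Substitution gives 0/0; apply L'Hôpital's rule 3 times.
After differentiating numerator and denominator 3 times the quotient is (256*cos(4*z) + 16/(2*z - 1)^3)/(6); at z = 0 this is 40.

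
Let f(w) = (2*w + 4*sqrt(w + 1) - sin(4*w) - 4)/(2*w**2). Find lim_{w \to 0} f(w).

-1/4

Substitution gives 0/0; apply L'Hôpital's rule 2 times.
After differentiating numerator and denominator 2 times the quotient is (16*sin(4*w) - 1/(w + 1)^(3/2))/(4); at w = 0 this is -1/4.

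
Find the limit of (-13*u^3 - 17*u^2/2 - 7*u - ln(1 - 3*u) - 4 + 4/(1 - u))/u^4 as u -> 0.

97/4

Substitution gives 0/0 (the numerator vanishes to order 4).
Expand each term to order u^4: the coefficient of u^4 in −ln(1 - 3u) is 81/4 and in 4·1/(1 - u) is 4.
Lower-order terms cancel with the polynomial part, so the numerator is (97/4)·u^4 + o(u^4), and the limit is (97/4)/(1) = 97/4.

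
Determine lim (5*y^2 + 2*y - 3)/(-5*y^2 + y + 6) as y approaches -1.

-8/11

Direct substitution gives 0/0, so factor. Both numerator and denominator have (y + 1) as a factor.
After cancelling, the expression reduces to (5*y - 3)/(6 - 5*y).
Substituting y = -1 gives -8/11.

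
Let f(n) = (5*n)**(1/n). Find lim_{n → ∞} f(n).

Base → ∞ and exponent → 0: an ∞^0 form.
Take logs: (1/n)·ln(5·n^1) = (ln 5 + 1·ln n)/n → 0.
So the limit is e^0 = 1.

1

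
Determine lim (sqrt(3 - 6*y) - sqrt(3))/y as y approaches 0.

A 0/0 form; rationalise with √(3 - 6y) + √3. This collapses the numerator to -6y, leaving -6/(√(3 - 6y) + √3) → -6/(2√3) = -√(3).

-√(3)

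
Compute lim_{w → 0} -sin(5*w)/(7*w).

Substitution gives 0/0.
Write it as (5/(-7))·sin(5w)/(5w); since sin(u)/u → 1, the limit is -5/7.

-5/7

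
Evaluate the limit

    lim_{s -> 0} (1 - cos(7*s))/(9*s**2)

49/18

Substitution gives 0/0.
Use (1 − cos u)/u² → 1/2 with u = 7s: the limit is 7²/(2·9) = 49/18.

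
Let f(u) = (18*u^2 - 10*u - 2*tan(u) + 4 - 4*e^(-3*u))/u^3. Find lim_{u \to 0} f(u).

52/3

Substitution gives 0/0; apply L'Hôpital's rule 3 times.
After differentiating numerator and denominator 3 times the quotient is (8/cos(u)^2 - 12/cos(u)^4 + 108*e^(-3*u))/(6); at u = 0 this is 52/3.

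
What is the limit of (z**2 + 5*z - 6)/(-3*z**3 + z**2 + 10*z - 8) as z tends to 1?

At z = 1 both the top and bottom vanish — a removable singularity. Factoring out (z - 1) from each leaves (z + 6)/(-3*z^2 - 2*z + 8), which at z = 1 equals 7/3.

7/3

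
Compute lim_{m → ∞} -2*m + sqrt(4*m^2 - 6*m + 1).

An ∞ − ∞ form. Rationalising with the conjugate, the difference becomes (-6m + 1) / (√(4*m^2 - 6*m + 1) + 2m).
For large m the denominator behaves like 2·2m, so the quotient tends to -6/4 = -3/2.

-3/2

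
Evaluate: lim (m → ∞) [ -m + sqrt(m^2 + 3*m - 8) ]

This has the form ∞ − ∞. Multiply and divide by the conjugate √(m^2 + 3*m - 8) + m.
That gives (3m - 8) / (√(m^2 + 3*m - 8) + m).
Divide numerator and denominator by m: the limit is 3/(2·1) = 3/2.

3/2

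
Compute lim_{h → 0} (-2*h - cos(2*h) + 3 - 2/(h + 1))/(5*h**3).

2/5

Substitution gives 0/0; apply L'Hôpital's rule 3 times.
After differentiating numerator and denominator 3 times the quotient is (-8*sin(2*h) + 12/(h + 1)^4)/(30); at h = 0 this is 2/5.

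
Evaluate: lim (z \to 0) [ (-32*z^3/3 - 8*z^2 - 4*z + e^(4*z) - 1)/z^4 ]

Direct substitution gives 0/0.
Apply L'Hôpital: lim (-32*z^2 - 16*z + 4*e^(4*z) - 4)/(4*z^3), still 0/0.
Apply L'Hôpital: lim (-64*z + 16*e^(4*z) - 16)/(12*z^2), still 0/0.
Apply L'Hôpital: lim (64*e^(4*z) - 64)/(24*z), still 0/0.
After 4 applications of L'Hôpital's rule the quotient is (256*e^(4*z))/(24); substituting z = 0 gives 32/3.

32/3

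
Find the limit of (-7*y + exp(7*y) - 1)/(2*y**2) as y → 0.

Direct substitution gives 0/0.
Apply L'Hôpital: lim (7*e^(7*y) - 7)/(4*y), still 0/0.
After 2 applications of L'Hôpital's rule the quotient is (49*e^(7*y))/(4); substituting y = 0 gives 49/4.

49/4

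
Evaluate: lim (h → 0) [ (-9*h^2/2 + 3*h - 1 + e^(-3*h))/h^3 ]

Direct substitution gives 0/0.
Apply L'Hôpital: lim (-9*h + 3 - 3*e^(-3*h))/(3*h^2), still 0/0.
Apply L'Hôpital: lim (-9 + 9*e^(-3*h))/(6*h), still 0/0.
After 3 applications of L'Hôpital's rule the quotient is (-27*e^(-3*h))/(6); substituting h = 0 gives -9/2.

-9/2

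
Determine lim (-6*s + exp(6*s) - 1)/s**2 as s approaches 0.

Direct substitution gives 0/0.
Apply L'Hôpital: lim (6*e^(6*s) - 6)/(2*s), still 0/0.
After 2 applications of L'Hôpital's rule the quotient is (36*e^(6*s))/(2); substituting s = 0 gives 18.

18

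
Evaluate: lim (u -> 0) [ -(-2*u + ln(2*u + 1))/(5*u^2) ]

Direct substitution gives 0/0.
Apply L'Hôpital: lim (-2 + 2/(2*u + 1))/(-10*u), still 0/0.
After 2 applications of L'Hôpital's rule the quotient is (-4/(2*u + 1)^2)/(-10); substituting u = 0 gives 2/5.

2/5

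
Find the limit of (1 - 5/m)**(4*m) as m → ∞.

The base → 1 and the exponent → ∞: a 1^∞ form.
Take logarithms: (4m)·ln(1 - 5/m). Since ln(1+u) ~ u for small u, this behaves like (4m)·(-5/m) → -20.
So the limit is e^(-20).

e^(-20)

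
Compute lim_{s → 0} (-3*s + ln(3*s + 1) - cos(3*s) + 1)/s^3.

9

Substitution gives 0/0 (the numerator vanishes to order 3).
Expand each term to order s^3: the coefficient of s^3 in ln(1 + 3s) is 9 and in −cos(3s) is 0.
Lower-order terms cancel with the polynomial part, so the numerator is (9)·s^3 + o(s^3), and the limit is (9)/(1) = 9.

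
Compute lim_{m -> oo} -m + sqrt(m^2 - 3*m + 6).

-3/2

An ∞ − ∞ form. Rationalising with the conjugate, the difference becomes (-3m + 6) / (√(m^2 - 3*m + 6) + m).
For large m the denominator behaves like 2·m, so the quotient tends to -3/2 = -3/2.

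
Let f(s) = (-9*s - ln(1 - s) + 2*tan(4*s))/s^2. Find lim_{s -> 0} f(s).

Substitution gives 0/0; apply L'Hôpital's rule 2 times.
After differentiating numerator and denominator 2 times the quotient is (64*tan(4*s)/cos(4*s)^2 + (s - 1)^(-2))/(2); at s = 0 this is 1/2.

1/2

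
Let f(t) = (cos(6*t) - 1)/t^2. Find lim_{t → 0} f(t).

Direct substitution gives 0/0.
Apply L'Hôpital: lim (-6*sin(6*t))/(2*t), still 0/0.
After 2 applications of L'Hôpital's rule the quotient is (-36*cos(6*t))/(2); substituting t = 0 gives -18.

-18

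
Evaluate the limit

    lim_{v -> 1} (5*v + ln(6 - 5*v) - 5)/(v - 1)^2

-25/2

Direct substitution gives 0/0.
Apply L'Hôpital: lim (5 - 5/(6 - 5*v))/(2*v - 2), still 0/0.
After 2 applications of L'Hôpital's rule the quotient is (-25/(6 - 5*v)^2)/(2); substituting v = 1 gives -25/2.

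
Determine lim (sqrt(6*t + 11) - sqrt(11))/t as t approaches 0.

Substitution gives 0/0. Multiply numerator and denominator by the conjugate √(11 + 6t) + √11.
The numerator becomes (11 + 6t) − 11 = 6t, so the expression simplifies to 6/(√(11 + 6t) + √11).
Letting t → 0 gives 6/(2√11) = 3*√(11)/11.

3*√(11)/11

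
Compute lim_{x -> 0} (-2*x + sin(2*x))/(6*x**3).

Direct substitution gives 0/0.
Apply L'Hôpital: lim (2*cos(2*x) - 2)/(18*x^2), still 0/0.
Apply L'Hôpital: lim (-4*sin(2*x))/(36*x), still 0/0.
After 3 applications of L'Hôpital's rule the quotient is (-8*cos(2*x))/(36); substituting x = 0 gives -2/9.

-2/9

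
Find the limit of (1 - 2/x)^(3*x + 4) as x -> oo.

The base → 1 and the exponent → ∞: a 1^∞ form.
Take logarithms: (3x + 4)·ln(1 - 2/x). Since ln(1+u) ~ u for small u, this behaves like (3x)·(-2/x) → -6.
So the limit is e^(-6).

e^(-6)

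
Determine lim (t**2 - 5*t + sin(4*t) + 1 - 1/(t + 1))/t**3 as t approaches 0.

Substitution gives 0/0 (the numerator vanishes to order 3).
Expand each term to order t^3: the coefficient of t^3 in −1/(1 + t) is 1 and in sin(4t) is -32/3.
Lower-order terms cancel with the polynomial part, so the numerator is (-29/3)·t^3 + o(t^3), and the limit is (-29/3)/(1) = -29/3.

-29/3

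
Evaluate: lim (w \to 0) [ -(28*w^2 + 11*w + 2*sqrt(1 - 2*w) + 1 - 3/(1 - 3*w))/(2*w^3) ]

41

Substitution gives 0/0 (the numerator vanishes to order 3).
Expand each term to order w^3: the coefficient of w^3 in 2·√(1 - 2w) is -1 and in -3·1/(1 - 3w) is -81.
Lower-order terms cancel with the polynomial part, so the numerator is (-82)·w^3 + o(w^3), and the limit is (-82)/(-2) = 41.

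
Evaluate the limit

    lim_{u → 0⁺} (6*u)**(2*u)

1

Base → 0⁺ and exponent → 0⁺: a 0^0 form.
Take logs: 2u·ln(6u). This is 0·(−∞); rewriting as ln(6u)/(1/(2u)) and applying L'Hôpital gives 0.
Hence the limit is e^0 = 1.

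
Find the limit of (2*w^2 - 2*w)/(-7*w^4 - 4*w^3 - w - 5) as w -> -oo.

The denominator has degree 4 and the numerator degree 2. Dividing numerator and denominator by w^4 sends every term to 0 except the leading denominator term, so the limit is 0.

0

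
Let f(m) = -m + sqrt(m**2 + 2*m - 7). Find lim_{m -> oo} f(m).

An ∞ − ∞ form. Rationalising with the conjugate, the difference becomes (2m - 7) / (√(m^2 + 2*m - 7) + m).
For large m the denominator behaves like 2·m, so the quotient tends to 2/2 = 1.

1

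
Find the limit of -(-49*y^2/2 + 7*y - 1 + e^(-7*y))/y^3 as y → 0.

Direct substitution gives 0/0.
Apply L'Hôpital: lim (-49*y + 7 - 7*e^(-7*y))/(-3*y^2), still 0/0.
Apply L'Hôpital: lim (-49 + 49*e^(-7*y))/(-6*y), still 0/0.
After 3 applications of L'Hôpital's rule the quotient is (-343*e^(-7*y))/(-6); substituting y = 0 gives 343/6.

343/6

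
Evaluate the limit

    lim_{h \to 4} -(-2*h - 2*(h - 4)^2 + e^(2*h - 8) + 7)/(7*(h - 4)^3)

Direct substitution gives 0/0.
Apply L'Hôpital: lim (-4*h + 2*e^(2*h - 8) + 14)/(-21*(h - 4)^2), still 0/0.
Apply L'Hôpital: lim (4*e^(2*h - 8) - 4)/(168 - 42*h), still 0/0.
After 3 applications of L'Hôpital's rule the quotient is (8*e^(2*h - 8))/(-42); substituting h = 4 gives -4/21.

-4/21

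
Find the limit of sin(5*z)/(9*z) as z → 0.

Substitution gives 0/0.
Write it as (5/9)·sin(5z)/(5z); since sin(u)/u → 1, the limit is 5/9.

5/9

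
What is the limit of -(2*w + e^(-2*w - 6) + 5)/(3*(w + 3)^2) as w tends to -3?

Direct substitution gives 0/0.
Apply L'Hôpital: lim (2 - 2*e^(-2*w - 6))/(-6*w - 18), still 0/0.
After 2 applications of L'Hôpital's rule the quotient is (4*e^(-2*w - 6))/(-6); substituting w = -3 gives -2/3.

-2/3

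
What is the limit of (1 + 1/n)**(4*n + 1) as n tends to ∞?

e^(4)

Write it as [(1 + 1/n)^n]^(4) · (1 + 1/n)^(1). The bracketed term tends to e^(1) and the second factor to 1, so the limit is e^(4).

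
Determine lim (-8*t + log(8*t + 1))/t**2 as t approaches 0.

Direct substitution gives 0/0.
Apply L'Hôpital: lim (-8 + 8/(8*t + 1))/(2*t), still 0/0.
After 2 applications of L'Hôpital's rule the quotient is (-64/(8*t + 1)^2)/(2); substituting t = 0 gives -32.

-32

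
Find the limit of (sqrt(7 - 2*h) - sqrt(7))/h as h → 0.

-√(7)/7

Substitution gives 0/0. Multiply numerator and denominator by the conjugate √(7 - 2h) + √7.
The numerator becomes (7 - 2h) − 7 = -2h, so the expression simplifies to -2/(√(7 - 2h) + √7).
Letting h → 0 gives -2/(2√7) = -√(7)/7.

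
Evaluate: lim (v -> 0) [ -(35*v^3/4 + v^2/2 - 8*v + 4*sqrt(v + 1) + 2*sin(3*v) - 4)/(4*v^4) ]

Substitution gives 0/0; apply L'Hôpital's rule 4 times.
After differentiating numerator and denominator 4 times the quotient is (162*sin(3*v) - 15/(4*(v + 1)^(7/2)))/(-96); at v = 0 this is 5/128.

5/128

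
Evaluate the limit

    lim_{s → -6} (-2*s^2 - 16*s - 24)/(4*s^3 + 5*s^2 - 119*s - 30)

8/253

At s = -6 both the top and bottom vanish — a removable singularity. Factoring out (s + 6) from each leaves (-2*s - 4)/(4*s^2 - 19*s - 5), which at s = -6 equals 8/253.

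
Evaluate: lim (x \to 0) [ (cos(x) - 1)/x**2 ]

-1/2

Direct substitution gives 0/0.
Apply L'Hôpital: lim (-sin(x))/(2*x), still 0/0.
After 2 applications of L'Hôpital's rule the quotient is (-cos(x))/(2); substituting x = 0 gives -1/2.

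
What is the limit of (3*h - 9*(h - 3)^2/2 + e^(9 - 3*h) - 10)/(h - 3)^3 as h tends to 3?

-9/2

Direct substitution gives 0/0.
Apply L'Hôpital: lim (-9*h - 3*e^(9 - 3*h) + 30)/(3*(h - 3)^2), still 0/0.
Apply L'Hôpital: lim (9*e^(9 - 3*h) - 9)/(6*h - 18), still 0/0.
After 3 applications of L'Hôpital's rule the quotient is (-27*e^(9 - 3*h))/(6); substituting h = 3 gives -9/2.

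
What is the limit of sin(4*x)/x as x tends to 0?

Substitution gives 0/0.
Write it as (4)·sin(4x)/(4x); since sin(u)/u → 1, the limit is 4.

4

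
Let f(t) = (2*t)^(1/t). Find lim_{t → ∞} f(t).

1

Base → ∞ and exponent → 0: an ∞^0 form.
Take logs: (1/t)·ln(2·t^1) = (ln 2 + 1·ln t)/t → 0.
So the limit is e^0 = 1.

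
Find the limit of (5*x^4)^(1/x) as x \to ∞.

Base → ∞ and exponent → 0: an ∞^0 form.
Take logs: (1/x)·ln(5·x^4) = (ln 5 + 4·ln x)/x → 0.
So the limit is e^0 = 1.

1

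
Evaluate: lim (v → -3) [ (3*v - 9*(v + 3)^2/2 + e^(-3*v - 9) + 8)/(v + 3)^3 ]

Direct substitution gives 0/0.
Apply L'Hôpital: lim (-9*v - 3*e^(-3*v - 9) - 24)/(3*(v + 3)^2), still 0/0.
Apply L'Hôpital: lim (9*e^(-3*v - 9) - 9)/(6*v + 18), still 0/0.
After 3 applications of L'Hôpital's rule the quotient is (-27*e^(-3*v - 9))/(6); substituting v = -3 gives -9/2.

-9/2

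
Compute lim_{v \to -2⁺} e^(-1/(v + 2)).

As v → -2⁺, -1/(v + 2) → −∞, so e^(-1/(v + 2)) → 0.

0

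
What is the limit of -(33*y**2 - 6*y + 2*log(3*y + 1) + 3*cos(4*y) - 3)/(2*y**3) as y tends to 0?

Substitution gives 0/0 (the numerator vanishes to order 3).
Expand each term to order y^3: the coefficient of y^3 in 3·cos(4y) is 0 and in 2·ln(1 + 3y) is 18.
Lower-order terms cancel with the polynomial part, so the numerator is (18)·y^3 + o(y^3), and the limit is (18)/(-2) = -9.

-9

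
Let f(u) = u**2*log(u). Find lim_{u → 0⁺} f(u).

This is a 0·(−∞) form. Rewrite as 1·ln(u) / u^(−2) and apply L'Hôpital:
the derivative quotient is 1·(1/u) / (−2·u^(−3)) = (-1/2)·u^2 → 0.

0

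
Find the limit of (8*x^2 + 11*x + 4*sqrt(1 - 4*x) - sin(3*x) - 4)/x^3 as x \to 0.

-23/2

Substitution gives 0/0; apply L'Hôpital's rule 3 times.
After differentiating numerator and denominator 3 times the quotient is (27*cos(3*x) - 96/(1 - 4*x)^(5/2))/(6); at x = 0 this is -23/2.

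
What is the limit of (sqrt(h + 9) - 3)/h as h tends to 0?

1/6

Substitution gives 0/0. Multiply numerator and denominator by the conjugate √(9 + h) + √9.
The numerator becomes (9 + h) − 9 = h, so the expression simplifies to 1/(√(9 + h) + √9).
Letting h → 0 gives 1/(2√9) = 1/6.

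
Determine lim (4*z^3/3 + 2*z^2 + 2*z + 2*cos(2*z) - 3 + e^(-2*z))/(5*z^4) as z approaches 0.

2/5

Substitution gives 0/0 (the numerator vanishes to order 4).
Expand each term to order z^4: the coefficient of z^4 in 2·cos(2z) is 4/3 and in e^(-2z) is 2/3.
Lower-order terms cancel with the polynomial part, so the numerator is (2)·z^4 + o(z^4), and the limit is (2)/(5) = 2/5.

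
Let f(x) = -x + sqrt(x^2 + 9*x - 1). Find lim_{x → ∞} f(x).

9/2

An ∞ − ∞ form. Rationalising with the conjugate, the difference becomes (9x - 1) / (√(x^2 + 9*x - 1) + x).
For large x the denominator behaves like 2·x, so the quotient tends to 9/2 = 9/2.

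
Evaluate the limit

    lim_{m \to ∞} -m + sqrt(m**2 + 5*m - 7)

5/2

This has the form ∞ − ∞. Multiply and divide by the conjugate √(m^2 + 5*m - 7) + m.
That gives (5m - 7) / (√(m^2 + 5*m - 7) + m).
Divide numerator and denominator by m: the limit is 5/(2·1) = 5/2.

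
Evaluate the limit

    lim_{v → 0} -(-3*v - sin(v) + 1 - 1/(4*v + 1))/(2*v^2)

Substitution gives 0/0; apply L'Hôpital's rule 2 times.
After differentiating numerator and denominator 2 times the quotient is (sin(v) - 32/(4*v + 1)^3)/(-4); at v = 0 this is 8.

8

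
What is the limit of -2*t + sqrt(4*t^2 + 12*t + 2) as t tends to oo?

An ∞ − ∞ form. Rationalising with the conjugate, the difference becomes (12t + 2) / (√(4*t^2 + 12*t + 2) + 2t).
For large t the denominator behaves like 2·2t, so the quotient tends to 12/4 = 3.

3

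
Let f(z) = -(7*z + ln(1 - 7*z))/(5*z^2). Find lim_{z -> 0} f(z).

Direct substitution gives 0/0.
Apply L'Hôpital: lim (7 - 7/(1 - 7*z))/(-10*z), still 0/0.
After 2 applications of L'Hôpital's rule the quotient is (-49/(1 - 7*z)^2)/(-10); substituting z = 0 gives 49/10.

49/10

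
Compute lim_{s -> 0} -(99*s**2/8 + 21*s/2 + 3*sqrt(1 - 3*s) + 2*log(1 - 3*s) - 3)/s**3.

369/16

Substitution gives 0/0; apply L'Hôpital's rule 3 times.
After differentiating numerator and denominator 3 times the quotient is (108/(3*s - 1)^3 + 243*(3*s - 1)^3/(8*(1 - 3*s)^(11/2)))/(-6); at s = 0 this is 369/16.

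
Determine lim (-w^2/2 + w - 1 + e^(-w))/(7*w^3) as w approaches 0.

-1/42

Direct substitution gives 0/0.
Apply L'Hôpital: lim (-w + 1 - e^(-w))/(21*w^2), still 0/0.
Apply L'Hôpital: lim (-1 + e^(-w))/(42*w), still 0/0.
After 3 applications of L'Hôpital's rule the quotient is (-e^(-w))/(42); substituting w = 0 gives -1/42.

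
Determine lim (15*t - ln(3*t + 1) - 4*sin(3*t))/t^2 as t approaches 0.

9/2

Substitution gives 0/0 (the numerator vanishes to order 2).
Expand each term to order t^2: the coefficient of t^2 in −ln(1 + 3t) is 9/2 and in -4·sin(3t) is 0.
Lower-order terms cancel with the polynomial part, so the numerator is (9/2)·t^2 + o(t^2), and the limit is (9/2)/(1) = 9/2.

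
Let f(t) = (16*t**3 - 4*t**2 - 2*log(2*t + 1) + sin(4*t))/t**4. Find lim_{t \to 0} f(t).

8

Substitution gives 0/0; apply L'Hôpital's rule 4 times.
After differentiating numerator and denominator 4 times the quotient is (256*sin(4*t) + 192/(2*t + 1)^4)/(24); at t = 0 this is 8.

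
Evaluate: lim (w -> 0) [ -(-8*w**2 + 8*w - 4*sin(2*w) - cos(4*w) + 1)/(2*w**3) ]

Substitution gives 0/0 (the numerator vanishes to order 3).
Expand each term to order w^3: the coefficient of w^3 in -4·sin(2w) is 16/3 and in −cos(4w) is 0.
Lower-order terms cancel with the polynomial part, so the numerator is (16/3)·w^3 + o(w^3), and the limit is (16/3)/(-2) = -8/3.

-8/3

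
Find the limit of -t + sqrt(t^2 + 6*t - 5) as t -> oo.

3

This has the form ∞ − ∞. Multiply and divide by the conjugate √(t^2 + 6*t - 5) + t.
That gives (6t - 5) / (√(t^2 + 6*t - 5) + t).
Divide numerator and denominator by t: the limit is 6/(2·1) = 3.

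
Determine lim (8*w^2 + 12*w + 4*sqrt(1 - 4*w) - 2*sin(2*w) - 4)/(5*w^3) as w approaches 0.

-8/3

Substitution gives 0/0; apply L'Hôpital's rule 3 times.
After differentiating numerator and denominator 3 times the quotient is (16*cos(2*w) - 96/(1 - 4*w)^(5/2))/(30); at w = 0 this is -8/3.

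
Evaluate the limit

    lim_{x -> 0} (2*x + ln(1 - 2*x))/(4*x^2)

-1/2

Direct substitution gives 0/0.
Apply L'Hôpital: lim (2 - 2/(1 - 2*x))/(8*x), still 0/0.
After 2 applications of L'Hôpital's rule the quotient is (-4/(1 - 2*x)^2)/(8); substituting x = 0 gives -1/2.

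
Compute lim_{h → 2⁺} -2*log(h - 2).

As h → 2⁺, h - 2 → 0⁺ and ln(h - 2) → −∞.
Multiplying by -2 gives ∞.

∞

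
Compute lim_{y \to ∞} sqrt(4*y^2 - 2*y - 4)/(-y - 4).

-2

For large |y|, √(4*y^2 - 2*y - 4) ≈ √4·|y| and the denominator ≈ -y.
Since y → +∞, |y| = y, giving √4/(-1) = -2.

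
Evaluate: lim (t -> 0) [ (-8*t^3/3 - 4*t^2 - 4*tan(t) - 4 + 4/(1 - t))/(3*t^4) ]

4/3

Substitution gives 0/0; apply L'Hôpital's rule 4 times.
After differentiating numerator and denominator 4 times the quotient is (32*tan(t)/cos(t)^2 - 96*tan(t)/cos(t)^4 - 96/(t - 1)^5)/(72); at t = 0 this is 4/3.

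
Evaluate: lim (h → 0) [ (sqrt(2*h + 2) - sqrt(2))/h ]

√(2)/2

A 0/0 form; rationalise with √(2 + 2h) + √2. This collapses the numerator to 2h, leaving 2/(√(2 + 2h) + √2) → 2/(2√2) = √(2)/2.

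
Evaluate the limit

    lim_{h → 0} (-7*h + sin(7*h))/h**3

-343/6

Direct substitution gives 0/0.
Apply L'Hôpital: lim (7*cos(7*h) - 7)/(3*h^2), still 0/0.
Apply L'Hôpital: lim (-49*sin(7*h))/(6*h), still 0/0.
After 3 applications of L'Hôpital's rule the quotient is (-343*cos(7*h))/(6); substituting h = 0 gives -343/6.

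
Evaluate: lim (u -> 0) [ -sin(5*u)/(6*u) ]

Substitution gives 0/0.
Write it as (5/(-6))·sin(5u)/(5u); since sin(θ)/θ → 1, the limit is -5/6.

-5/6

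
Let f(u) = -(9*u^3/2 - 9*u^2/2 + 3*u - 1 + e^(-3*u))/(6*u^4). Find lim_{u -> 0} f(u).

Direct substitution gives 0/0.
Apply L'Hôpital: lim (27*u^2/2 - 9*u + 3 - 3*e^(-3*u))/(-24*u^3), still 0/0.
Apply L'Hôpital: lim (27*u - 9 + 9*e^(-3*u))/(-72*u^2), still 0/0.
Apply L'Hôpital: lim (27 - 27*e^(-3*u))/(-144*u), still 0/0.
After 4 applications of L'Hôpital's rule the quotient is (81*e^(-3*u))/(-144); substituting u = 0 gives -9/16.

-9/16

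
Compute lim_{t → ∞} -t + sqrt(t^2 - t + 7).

-1/2

This has the form ∞ − ∞. Multiply and divide by the conjugate √(t^2 - t + 7) + t.
That gives (-t + 7) / (√(t^2 - t + 7) + t).
Divide numerator and denominator by t: the limit is -1/(2·1) = -1/2.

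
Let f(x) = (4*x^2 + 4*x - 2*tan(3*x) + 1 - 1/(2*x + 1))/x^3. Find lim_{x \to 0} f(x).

-10

Substitution gives 0/0 (the numerator vanishes to order 3).
Expand each term to order x^3: the coefficient of x^3 in -2·tan(3x) is -18 and in −1/(1 + 2x) is 8.
Lower-order terms cancel with the polynomial part, so the numerator is (-10)·x^3 + o(x^3), and the limit is (-10)/(1) = -10.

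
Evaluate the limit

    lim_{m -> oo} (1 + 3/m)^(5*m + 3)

Write it as [(1 + 3/m)^m]^(5) · (1 + 3/m)^(3). The bracketed term tends to e^(3) and the second factor to 1, so the limit is e^(15).

e^(15)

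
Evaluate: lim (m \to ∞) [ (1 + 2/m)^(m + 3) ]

e^(2)

The base → 1 and the exponent → ∞: a 1^∞ form.
Take logarithms: (m + 3)·ln(1 + 2/m). Since ln(1+u) ~ u for small u, this behaves like (m)·(2/m) → 2.
So the limit is e^(2).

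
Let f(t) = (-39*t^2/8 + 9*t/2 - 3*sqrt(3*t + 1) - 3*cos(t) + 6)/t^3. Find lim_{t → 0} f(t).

Substitution gives 0/0 (the numerator vanishes to order 3).
Expand each term to order t^3: the coefficient of t^3 in -3·√(1 + 3t) is -81/16 and in -3·cos(t) is 0.
Lower-order terms cancel with the polynomial part, so the numerator is (-81/16)·t^3 + o(t^3), and the limit is (-81/16)/(1) = -81/16.

-81/16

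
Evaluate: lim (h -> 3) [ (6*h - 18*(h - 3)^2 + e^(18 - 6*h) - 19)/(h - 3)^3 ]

Direct substitution gives 0/0.
Apply L'Hôpital: lim (-36*h - 6*e^(18 - 6*h) + 114)/(3*(h - 3)^2), still 0/0.
Apply L'Hôpital: lim (36*e^(18 - 6*h) - 36)/(6*h - 18), still 0/0.
After 3 applications of L'Hôpital's rule the quotient is (-216*e^(18 - 6*h))/(6); substituting h = 3 gives -36.

-36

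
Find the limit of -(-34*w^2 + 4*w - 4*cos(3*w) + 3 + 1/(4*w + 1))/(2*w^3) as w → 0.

Substitution gives 0/0 (the numerator vanishes to order 3).
Expand each term to order w^3: the coefficient of w^3 in 1/(1 + 4w) is -64 and in -4·cos(3w) is 0.
Lower-order terms cancel with the polynomial part, so the numerator is (-64)·w^3 + o(w^3), and the limit is (-64)/(-2) = 32.

32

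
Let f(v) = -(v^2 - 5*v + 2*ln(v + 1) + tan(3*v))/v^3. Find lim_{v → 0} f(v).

-29/3

Substitution gives 0/0 (the numerator vanishes to order 3).
Expand each term to order v^3: the coefficient of v^3 in tan(3v) is 9 and in 2·ln(1 + v) is 2/3.
Lower-order terms cancel with the polynomial part, so the numerator is (29/3)·v^3 + o(v^3), and the limit is (29/3)/(-1) = -29/3.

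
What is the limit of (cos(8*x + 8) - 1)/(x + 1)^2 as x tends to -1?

-32

Direct substitution gives 0/0.
Apply L'Hôpital: lim (-8*sin(8*x + 8))/(2*x + 2), still 0/0.
After 2 applications of L'Hôpital's rule the quotient is (-64*cos(8*x + 8))/(2); substituting x = -1 gives -32.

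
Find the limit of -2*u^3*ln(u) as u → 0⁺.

0

This is a 0·(−∞) form. Rewrite as -2·ln(u) / u^(−3) and apply L'Hôpital:
the derivative quotient is -2·(1/u) / (−3·u^(−4)) = (2/3)·u^3 → 0.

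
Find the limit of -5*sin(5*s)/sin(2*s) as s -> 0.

-25/2

Substitution gives 0/0.
Divide numerator and denominator by s: sin(5s)/s → 5 and sin(2s)/s → 2, so the limit is -5·5/2 = -25/2.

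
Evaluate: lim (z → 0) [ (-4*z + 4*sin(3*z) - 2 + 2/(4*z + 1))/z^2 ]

32

Substitution gives 0/0 (the numerator vanishes to order 2).
Expand each term to order z^2: the coefficient of z^2 in 2·1/(1 + 4z) is 32 and in 4·sin(3z) is 0.
Lower-order terms cancel with the polynomial part, so the numerator is (32)·z^2 + o(z^2), and the limit is (32)/(1) = 32.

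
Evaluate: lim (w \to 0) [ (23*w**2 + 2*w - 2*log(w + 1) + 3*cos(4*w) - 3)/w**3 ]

-2/3

Substitution gives 0/0 (the numerator vanishes to order 3).
Expand each term to order w^3: the coefficient of w^3 in -2·ln(1 + w) is -2/3 and in 3·cos(4w) is 0.
Lower-order terms cancel with the polynomial part, so the numerator is (-2/3)·w^3 + o(w^3), and the limit is (-2/3)/(1) = -2/3.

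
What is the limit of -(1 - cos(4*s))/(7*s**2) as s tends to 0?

Substitution gives 0/0.
Use (1 − cos u)/u² → 1/2 with u = 4s: the limit is 4²/(2·(-7)) = -8/7.

-8/7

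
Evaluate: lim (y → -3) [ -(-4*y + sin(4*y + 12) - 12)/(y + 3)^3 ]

Direct substitution gives 0/0.
Apply L'Hôpital: lim (4*cos(4*y + 12) - 4)/(-3*(y + 3)^2), still 0/0.
Apply L'Hôpital: lim (-16*sin(4*y + 12))/(-6*y - 18), still 0/0.
After 3 applications of L'Hôpital's rule the quotient is (-64*cos(4*y + 12))/(-6); substituting y = -3 gives 32/3.

32/3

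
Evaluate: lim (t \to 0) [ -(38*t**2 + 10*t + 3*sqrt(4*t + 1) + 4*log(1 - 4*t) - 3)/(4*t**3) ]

Substitution gives 0/0 (the numerator vanishes to order 3).
Expand each term to order t^3: the coefficient of t^3 in 3·√(1 + 4t) is 12 and in 4·ln(1 - 4t) is -256/3.
Lower-order terms cancel with the polynomial part, so the numerator is (-220/3)·t^3 + o(t^3), and the limit is (-220/3)/(-4) = 55/3.

55/3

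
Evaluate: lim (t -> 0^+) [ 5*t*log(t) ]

0

This is a 0·(−∞) form. Rewrite as 5·ln(t) / t^(−1) and apply L'Hôpital:
the derivative quotient is 5·(1/t) / (−1·t^(−2)) = (-5/1)·t^1 → 0.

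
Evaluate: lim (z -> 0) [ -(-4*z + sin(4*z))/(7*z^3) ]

Direct substitution gives 0/0.
Apply L'Hôpital: lim (4*cos(4*z) - 4)/(-21*z^2), still 0/0.
Apply L'Hôpital: lim (-16*sin(4*z))/(-42*z), still 0/0.
After 3 applications of L'Hôpital's rule the quotient is (-64*cos(4*z))/(-42); substituting z = 0 gives 32/21.

32/21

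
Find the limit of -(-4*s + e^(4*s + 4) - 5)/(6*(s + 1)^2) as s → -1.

-4/3

Direct substitution gives 0/0.
Apply L'Hôpital: lim (4*e^(4*s + 4) - 4)/(-12*s - 12), still 0/0.
After 2 applications of L'Hôpital's rule the quotient is (16*e^(4*s + 4))/(-12); substituting s = -1 gives -4/3.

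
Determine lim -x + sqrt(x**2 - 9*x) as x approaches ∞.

An ∞ − ∞ form. Rationalising with the conjugate, the difference becomes (-9x) / (√(x^2 - 9*x) + x).
For large x the denominator behaves like 2·x, so the quotient tends to -9/2 = -9/2.

-9/2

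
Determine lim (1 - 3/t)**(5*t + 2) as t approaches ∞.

Write it as [(1 - 3/t)^t]^(5) · (1 - 3/t)^(2). The bracketed term tends to e^(-3) and the second factor to 1, so the limit is e^(-15).

e^(-15)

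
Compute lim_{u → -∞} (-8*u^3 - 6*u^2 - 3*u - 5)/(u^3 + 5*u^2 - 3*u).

-8

Numerator and denominator both have degree 3.
Dividing every term by u^3, all lower-order terms vanish and the limit is the ratio of leading coefficients, -8/(1) = -8.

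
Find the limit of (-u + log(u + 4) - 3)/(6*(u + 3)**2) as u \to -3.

-1/12

Direct substitution gives 0/0.
Apply L'Hôpital: lim (-1 + 1/(u + 4))/(12*u + 36), still 0/0.
After 2 applications of L'Hôpital's rule the quotient is (-1/(u + 4)^2)/(12); substituting u = -3 gives -1/12.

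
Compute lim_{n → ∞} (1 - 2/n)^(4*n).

e^(-8)

Write it as [(1 - 2/n)^n]^(4) · (1 - 2/n)^(0). The bracketed term tends to e^(-2) and the second factor to 1, so the limit is e^(-8).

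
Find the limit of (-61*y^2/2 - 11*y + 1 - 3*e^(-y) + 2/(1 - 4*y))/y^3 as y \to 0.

Substitution gives 0/0; apply L'Hôpital's rule 3 times.
After differentiating numerator and denominator 3 times the quotient is (3*e^(-y) + 768/(4*y - 1)^4)/(6); at y = 0 this is 257/2.

257/2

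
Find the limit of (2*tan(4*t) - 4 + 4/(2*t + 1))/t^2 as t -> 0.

Substitution gives 0/0; apply L'Hôpital's rule 2 times.
After differentiating numerator and denominator 2 times the quotient is (64*tan(4*t)/cos(4*t)^2 + 32/(2*t + 1)^3)/(2); at t = 0 this is 16.

16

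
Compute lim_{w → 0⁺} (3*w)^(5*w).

Base → 0⁺ and exponent → 0⁺: a 0^0 form.
Take logs: 5w·ln(3w). This is 0·(−∞); rewriting as ln(3w)/(1/(5w)) and applying L'Hôpital gives 0.
Hence the limit is e^0 = 1.

1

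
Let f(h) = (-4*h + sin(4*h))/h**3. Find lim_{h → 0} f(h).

-32/3

Direct substitution gives 0/0.
Apply L'Hôpital: lim (4*cos(4*h) - 4)/(3*h^2), still 0/0.
Apply L'Hôpital: lim (-16*sin(4*h))/(6*h), still 0/0.
After 3 applications of L'Hôpital's rule the quotient is (-64*cos(4*h))/(6); substituting h = 0 gives -32/3.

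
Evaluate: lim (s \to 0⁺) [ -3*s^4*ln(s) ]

This is a 0·(−∞) form. Rewrite as -3·ln(s) / s^(−4) and apply L'Hôpital:
the derivative quotient is -3·(1/s) / (−4·s^(−5)) = (3/4)·s^4 → 0.

0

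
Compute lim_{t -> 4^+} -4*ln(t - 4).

∞

As t → 4⁺, t - 4 → 0⁺ and ln(t - 4) → −∞.
Multiplying by -4 gives ∞.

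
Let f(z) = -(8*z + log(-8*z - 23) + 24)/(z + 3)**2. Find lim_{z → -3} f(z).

32

Direct substitution gives 0/0.
Apply L'Hôpital: lim (8 - 8/(-8*z - 23))/(-2*z - 6), still 0/0.
After 2 applications of L'Hôpital's rule the quotient is (-64/(-8*z - 23)^2)/(-2); substituting z = -3 gives 32.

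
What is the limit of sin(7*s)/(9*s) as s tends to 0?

7/9

Substitution gives 0/0.
Write it as (7/9)·sin(7s)/(7s); since sin(u)/u → 1, the limit is 7/9.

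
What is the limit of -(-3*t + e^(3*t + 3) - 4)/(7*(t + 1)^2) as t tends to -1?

Direct substitution gives 0/0.
Apply L'Hôpital: lim (3*e^(3*t + 3) - 3)/(-14*t - 14), still 0/0.
After 2 applications of L'Hôpital's rule the quotient is (9*e^(3*t + 3))/(-14); substituting t = -1 gives -9/14.

-9/14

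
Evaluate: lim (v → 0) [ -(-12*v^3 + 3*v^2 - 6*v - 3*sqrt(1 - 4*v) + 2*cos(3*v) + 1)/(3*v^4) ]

-49/4

Substitution gives 0/0 (the numerator vanishes to order 4).
Expand each term to order v^4: the coefficient of v^4 in 2·cos(3v) is 27/4 and in -3·√(1 - 4v) is 30.
Lower-order terms cancel with the polynomial part, so the numerator is (147/4)·v^4 + o(v^4), and the limit is (147/4)/(-3) = -49/4.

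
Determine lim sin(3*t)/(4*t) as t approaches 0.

Substitution gives 0/0.
Write it as (3/4)·sin(3t)/(3t); since sin(u)/u → 1, the limit is 3/4.

3/4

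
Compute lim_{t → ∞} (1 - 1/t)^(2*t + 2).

The base → 1 and the exponent → ∞: a 1^∞ form.
Take logarithms: (2t + 2)·ln(1 - 1/t). Since ln(1+u) ~ u for small u, this behaves like (2t)·(-1/t) → -2.
So the limit is e^(-2).

e^(-2)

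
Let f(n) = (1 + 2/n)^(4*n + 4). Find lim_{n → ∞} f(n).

The base → 1 and the exponent → ∞: a 1^∞ form.
Take logarithms: (4n + 4)·ln(1 + 2/n). Since ln(1+u) ~ u for small u, this behaves like (4n)·(2/n) → 8.
So the limit is e^(8).

e^(8)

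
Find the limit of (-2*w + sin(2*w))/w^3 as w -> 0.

-4/3

Direct substitution gives 0/0.
Apply L'Hôpital: lim (2*cos(2*w) - 2)/(3*w^2), still 0/0.
Apply L'Hôpital: lim (-4*sin(2*w))/(6*w), still 0/0.
After 3 applications of L'Hôpital's rule the quotient is (-8*cos(2*w))/(6); substituting w = 0 gives -4/3.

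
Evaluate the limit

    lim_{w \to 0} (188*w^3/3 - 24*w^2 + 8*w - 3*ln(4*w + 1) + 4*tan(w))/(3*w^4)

Substitution gives 0/0 (the numerator vanishes to order 4).
Expand each term to order w^4: the coefficient of w^4 in -3·ln(1 + 4w) is 192 and in 4·tan(w) is 0.
Lower-order terms cancel with the polynomial part, so the numerator is (192)·w^4 + o(w^4), and the limit is (192)/(3) = 64.

64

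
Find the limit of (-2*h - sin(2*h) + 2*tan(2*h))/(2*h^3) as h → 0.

Substitution gives 0/0 (the numerator vanishes to order 3).
Expand each term to order h^3: the coefficient of h^3 in −sin(2h) is 4/3 and in 2·tan(2h) is 16/3.
Lower-order terms cancel with the polynomial part, so the numerator is (20/3)·h^3 + o(h^3), and the limit is (20/3)/(2) = 10/3.

10/3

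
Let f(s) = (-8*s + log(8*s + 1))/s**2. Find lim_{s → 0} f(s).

Direct substitution gives 0/0.
Apply L'Hôpital: lim (-8 + 8/(8*s + 1))/(2*s), still 0/0.
After 2 applications of L'Hôpital's rule the quotient is (-64/(8*s + 1)^2)/(2); substituting s = 0 gives -32.

-32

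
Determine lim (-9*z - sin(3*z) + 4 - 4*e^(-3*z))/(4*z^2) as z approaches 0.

-9/2

Substitution gives 0/0; apply L'Hôpital's rule 2 times.
After differentiating numerator and denominator 2 times the quotient is (9*sin(3*z) - 36*e^(-3*z))/(8); at z = 0 this is -9/2.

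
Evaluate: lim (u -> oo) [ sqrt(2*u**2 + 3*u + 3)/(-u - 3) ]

For large |u|, √(2*u^2 + 3*u + 3) ≈ √2·|u| and the denominator ≈ -u.
Since u → +∞, |u| = u, giving √2/(-1) = -√(2).

-√(2)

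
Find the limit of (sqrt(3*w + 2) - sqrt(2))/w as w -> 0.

Substitution gives 0/0. Multiply numerator and denominator by the conjugate √(2 + 3w) + √2.
The numerator becomes (2 + 3w) − 2 = 3w, so the expression simplifies to 3/(√(2 + 3w) + √2).
Letting w → 0 gives 3/(2√2) = 3*√(2)/4.

3*√(2)/4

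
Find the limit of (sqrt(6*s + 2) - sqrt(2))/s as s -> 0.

3*√(2)/2

A 0/0 form; rationalise with √(2 + 6s) + √2. This collapses the numerator to 6s, leaving 6/(√(2 + 6s) + √2) → 6/(2√2) = 3*√(2)/2.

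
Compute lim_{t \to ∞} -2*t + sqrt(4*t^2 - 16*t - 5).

An ∞ − ∞ form. Rationalising with the conjugate, the difference becomes (-16t - 5) / (√(4*t^2 - 16*t - 5) + 2t).
For large t the denominator behaves like 2·2t, so the quotient tends to -16/4 = -4.

-4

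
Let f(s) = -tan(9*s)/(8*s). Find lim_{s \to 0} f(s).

-9/8

Substitution gives 0/0.
Since tan(u)/u → 1 as u → 0, tan(9s)/(9s) → 1 and the limit is 9/(-8) = -9/8.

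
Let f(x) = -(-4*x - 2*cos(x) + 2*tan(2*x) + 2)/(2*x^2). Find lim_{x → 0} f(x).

-1/2

Substitution gives 0/0; apply L'Hôpital's rule 2 times.
After differentiating numerator and denominator 2 times the quotient is (2*cos(x) + 16*tan(2*x)/cos(2*x)^2)/(-4); at x = 0 this is -1/2.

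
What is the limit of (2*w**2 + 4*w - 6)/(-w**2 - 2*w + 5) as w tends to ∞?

Numerator and denominator both have degree 2.
Dividing every term by w^2, all lower-order terms vanish and the limit is the ratio of leading coefficients, 2/(-1) = -2.

-2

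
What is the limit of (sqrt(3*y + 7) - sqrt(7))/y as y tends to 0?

3*√(7)/14

A 0/0 form; rationalise with √(7 + 3y) + √7. This collapses the numerator to 3y, leaving 3/(√(7 + 3y) + √7) → 3/(2√7) = 3*√(7)/14.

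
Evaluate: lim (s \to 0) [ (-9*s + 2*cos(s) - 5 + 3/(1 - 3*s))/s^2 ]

Substitution gives 0/0; apply L'Hôpital's rule 2 times.
After differentiating numerator and denominator 2 times the quotient is (-2*cos(s) - 54/(3*s - 1)^3)/(2); at s = 0 this is 26.

26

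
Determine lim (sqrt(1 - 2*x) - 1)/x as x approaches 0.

-1

Substitution gives 0/0. Multiply numerator and denominator by the conjugate √(1 - 2x) + √1.
The numerator becomes (1 - 2x) − 1 = -2x, so the expression simplifies to -2/(√(1 - 2x) + √1).
Letting x → 0 gives -2/(2√1) = -1.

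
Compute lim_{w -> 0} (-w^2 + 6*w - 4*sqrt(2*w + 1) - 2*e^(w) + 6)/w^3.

Substitution gives 0/0 (the numerator vanishes to order 3).
Expand each term to order w^3: the coefficient of w^3 in -4·√(1 + 2w) is -2 and in -2·e^(w) is -1/3.
Lower-order terms cancel with the polynomial part, so the numerator is (-7/3)·w^3 + o(w^3), and the limit is (-7/3)/(1) = -7/3.

-7/3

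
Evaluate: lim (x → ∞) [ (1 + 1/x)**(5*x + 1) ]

e^(5)

The base → 1 and the exponent → ∞: a 1^∞ form.
Take logarithms: (5x + 1)·ln(1 + 1/x). Since ln(1+u) ~ u for small u, this behaves like (5x)·(1/x) → 5.
So the limit is e^(5).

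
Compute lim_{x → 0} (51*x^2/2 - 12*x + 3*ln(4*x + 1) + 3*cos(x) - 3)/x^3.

Substitution gives 0/0 (the numerator vanishes to order 3).
Expand each term to order x^3: the coefficient of x^3 in 3·cos(x) is 0 and in 3·ln(1 + 4x) is 64.
Lower-order terms cancel with the polynomial part, so the numerator is (64)·x^3 + o(x^3), and the limit is (64)/(1) = 64.

64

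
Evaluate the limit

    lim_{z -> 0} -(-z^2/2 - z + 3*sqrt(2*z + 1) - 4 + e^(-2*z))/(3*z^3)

Substitution gives 0/0; apply L'Hôpital's rule 3 times.
After differentiating numerator and denominator 3 times the quotient is (-8*e^(-2*z) + 9/(2*z + 1)^(5/2))/(-18); at z = 0 this is -1/18.

-1/18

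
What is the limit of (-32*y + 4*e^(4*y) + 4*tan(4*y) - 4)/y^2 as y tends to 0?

32

Substitution gives 0/0 (the numerator vanishes to order 2).
Expand each term to order y^2: the coefficient of y^2 in 4·e^(4y) is 32 and in 4·tan(4y) is 0.
Lower-order terms cancel with the polynomial part, so the numerator is (32)·y^2 + o(y^2), and the limit is (32)/(1) = 32.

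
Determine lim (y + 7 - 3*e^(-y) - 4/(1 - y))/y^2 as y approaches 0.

-11/2

Substitution gives 0/0 (the numerator vanishes to order 2).
Expand each term to order y^2: the coefficient of y^2 in -4·1/(1 - y) is -4 and in -3·e^(-y) is -3/2.
Lower-order terms cancel with the polynomial part, so the numerator is (-11/2)·y^2 + o(y^2), and the limit is (-11/2)/(1) = -11/2.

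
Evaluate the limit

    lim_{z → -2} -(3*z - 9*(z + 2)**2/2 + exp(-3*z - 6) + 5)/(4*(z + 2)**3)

Direct substitution gives 0/0.
Apply L'Hôpital: lim (-9*z - 3*e^(-3*z - 6) - 15)/(-12*(z + 2)^2), still 0/0.
Apply L'Hôpital: lim (9*e^(-3*z - 6) - 9)/(-24*z - 48), still 0/0.
After 3 applications of L'Hôpital's rule the quotient is (-27*e^(-3*z - 6))/(-24); substituting z = -2 gives 9/8.

9/8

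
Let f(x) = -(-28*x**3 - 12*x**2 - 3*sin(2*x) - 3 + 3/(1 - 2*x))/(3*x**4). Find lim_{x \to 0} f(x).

Substitution gives 0/0; apply L'Hôpital's rule 4 times.
After differentiating numerator and denominator 4 times the quotient is (-48*sin(2*x) - 1152/(2*x - 1)^5)/(-72); at x = 0 this is -16.

-16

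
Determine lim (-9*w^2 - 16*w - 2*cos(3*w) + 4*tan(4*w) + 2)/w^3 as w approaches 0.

256/3

Substitution gives 0/0; apply L'Hôpital's rule 3 times.
After differentiating numerator and denominator 3 times the quotient is (-54*sin(3*w) + 1536*tan(4*w)^4 + 2048*tan(4*w)^2 + 512)/(6); at w = 0 this is 256/3.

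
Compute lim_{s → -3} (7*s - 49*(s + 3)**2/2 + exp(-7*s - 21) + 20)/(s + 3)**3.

Direct substitution gives 0/0.
Apply L'Hôpital: lim (-49*s - 7*e^(-7*s - 21) - 140)/(3*(s + 3)^2), still 0/0.
Apply L'Hôpital: lim (49*e^(-7*s - 21) - 49)/(6*s + 18), still 0/0.
After 3 applications of L'Hôpital's rule the quotient is (-343*e^(-7*s - 21))/(6); substituting s = -3 gives -343/6.

-343/6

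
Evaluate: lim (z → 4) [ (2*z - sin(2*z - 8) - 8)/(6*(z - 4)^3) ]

2/9

Direct substitution gives 0/0.
Apply L'Hôpital: lim (2 - 2*cos(2*z - 8))/(18*(z - 4)^2), still 0/0.
Apply L'Hôpital: lim (4*sin(2*z - 8))/(36*z - 144), still 0/0.
After 3 applications of L'Hôpital's rule the quotient is (8*cos(2*z - 8))/(36); substituting z = 4 gives 2/9.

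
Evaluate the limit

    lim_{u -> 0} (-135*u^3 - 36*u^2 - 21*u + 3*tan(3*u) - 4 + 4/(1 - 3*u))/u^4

324

Substitution gives 0/0; apply L'Hôpital's rule 4 times.
After differentiating numerator and denominator 4 times the quotient is (5832*tan(3*u)^3/cos(3*u)^2 + 3888*tan(3*u)/cos(3*u)^2 - 7776/(3*u - 1)^5)/(24); at u = 0 this is 324.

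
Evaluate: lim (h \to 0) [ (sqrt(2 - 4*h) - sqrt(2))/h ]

A 0/0 form; rationalise with √(2 - 4h) + √2. This collapses the numerator to -4h, leaving -4/(√(2 - 4h) + √2) → -4/(2√2) = -√(2).

-√(2)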